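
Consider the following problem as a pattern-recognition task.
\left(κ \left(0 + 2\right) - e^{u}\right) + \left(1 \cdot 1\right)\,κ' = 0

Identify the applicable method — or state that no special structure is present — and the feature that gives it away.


Best approach: a linear integrating factor — the unknown enters only to the first power against a nonzero forcing term — the integrating-factor template applies directly.


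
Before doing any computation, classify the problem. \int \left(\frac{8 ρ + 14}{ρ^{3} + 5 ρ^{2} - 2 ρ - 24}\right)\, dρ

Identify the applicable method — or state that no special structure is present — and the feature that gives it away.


Method: partial fractions — the factorization of ρ^{3} + 5 ρ^{2} - 2 ρ - 24 is the whole battle; after it, each term is a table integral.


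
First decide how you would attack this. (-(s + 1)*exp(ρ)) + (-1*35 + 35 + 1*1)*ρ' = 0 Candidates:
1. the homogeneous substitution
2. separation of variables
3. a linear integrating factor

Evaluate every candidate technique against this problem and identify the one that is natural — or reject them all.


Technique: separation of variables — a product of single-variable factors, s + 1 and exp(ρ) — the textbook separable form.
- the homogeneous substitution — the ratio of the variables does not determine the slope.
- separation of variables: applies; the problem has the shape this method handles.
- a linear integrating factor: a nonlinear term in the unknown puts this outside the integrating-factor template.


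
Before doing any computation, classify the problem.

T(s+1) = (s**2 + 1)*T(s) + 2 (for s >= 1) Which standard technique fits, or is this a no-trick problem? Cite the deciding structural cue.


Best approach: a summation factor — normalize by the running product of s**2 + 1: the left side becomes a difference, and differences sum.


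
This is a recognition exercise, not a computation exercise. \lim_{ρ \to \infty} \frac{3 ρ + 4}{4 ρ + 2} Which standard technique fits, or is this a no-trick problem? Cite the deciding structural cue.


Verdict: dominant-term comparison — as ρ grows, only the highest-degree terms matter — compare leading terms and read the limit off. Viewed as a single quotient this is an ∞/∞ form — an at-infinity application of l'Hôpital's rule would also resolve it; comparing leading growth reads the answer without differentiating.


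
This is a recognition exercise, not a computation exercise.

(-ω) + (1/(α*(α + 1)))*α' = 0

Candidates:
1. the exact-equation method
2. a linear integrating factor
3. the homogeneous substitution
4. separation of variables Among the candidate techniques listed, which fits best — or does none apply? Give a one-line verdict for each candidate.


Best approach: separation of variables — separating collects all α-dependence with the derivative and leaves all ω-dependence opposite: variables separate. Rearranged, this also fits the Bernoulli template directly; separation reads the product structure as given.
- the exact-equation method — any potential here is of the trivial single-variable kind; the exact method earns its name only with genuine cross terms.
- a linear integrating factor: the unknown enters nonlinearly (through a power, a denominator, or a transcendental function), which the linear integrating-factor recipe cannot absorb as-is — any repair would come from a preliminary substitution, not the factor.
- the homogeneous substitution: rescaling both variables together changes the slope, so no ratio substitution collapses it.
- separation of variables: applicable, and directly so.


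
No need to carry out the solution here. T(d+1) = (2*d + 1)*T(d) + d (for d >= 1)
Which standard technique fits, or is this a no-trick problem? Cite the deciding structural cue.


Technique: a summation factor — rescale the sequence by the product of the weights 2*d + 1 so far — the recurrence collapses to a plain running sum.


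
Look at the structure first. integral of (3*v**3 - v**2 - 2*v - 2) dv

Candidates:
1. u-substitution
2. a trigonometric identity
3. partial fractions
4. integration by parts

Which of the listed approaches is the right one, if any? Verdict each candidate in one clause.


Technique: no special technique — every term is a constant multiple of a power of v; term-wise power-rule integration needs no preliminary transformation.
- u-substitution — no substitution does more than relabel what direct integration already handles.
- a trigonometric identity: with no trigonometric functions present, identity rewriting has no target.
- partial fractions — there is no rational-function structure to decompose.
- integration by parts: parts would only shuffle a directly integrable integrand.


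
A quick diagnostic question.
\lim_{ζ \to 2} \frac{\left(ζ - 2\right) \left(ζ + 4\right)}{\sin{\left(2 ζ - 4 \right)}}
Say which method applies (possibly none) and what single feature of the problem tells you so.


Verdict: l'Hôpital's rule (0/0) — numerator and denominator both vanish at 2 — a genuine 0/0 form, which is exactly when l'Hôpital applies. A local series expansion at the point resolves it as well; the rule is the packaged version of that step.


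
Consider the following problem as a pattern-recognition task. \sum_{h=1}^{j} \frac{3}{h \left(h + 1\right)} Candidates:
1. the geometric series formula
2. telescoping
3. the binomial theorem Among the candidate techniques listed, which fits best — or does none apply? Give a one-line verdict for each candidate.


Best approach: telescoping — \frac{3}{h \left(h + 1\right)} hides a difference of shifted reciprocals — decompose it and the middle of the sum vanishes.
- the geometric series formula: the term-to-term ratio changes with the index, so the geometric formula cannot close it.
- telescoping: applies; the problem has the shape this method handles.
- the binomial theorem: there is no pair of bases whose matched powers would reassemble into a single binomial power.


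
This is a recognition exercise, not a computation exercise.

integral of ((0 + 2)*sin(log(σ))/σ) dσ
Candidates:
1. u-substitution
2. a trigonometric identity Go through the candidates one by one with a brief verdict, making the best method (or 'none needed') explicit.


Technique: u-substitution — everything non-trivial happens through the inner expression log(σ), and its derivative accounts for the remaining factor up to a constant, so set u = log(σ).
- u-substitution — yes, a natural case for it.
- a trigonometric identity — the trigonometric factor has no even power to reduce and no cross-frequency product to convert — the standard power-reduction and product-to-sum identities do not engage it.


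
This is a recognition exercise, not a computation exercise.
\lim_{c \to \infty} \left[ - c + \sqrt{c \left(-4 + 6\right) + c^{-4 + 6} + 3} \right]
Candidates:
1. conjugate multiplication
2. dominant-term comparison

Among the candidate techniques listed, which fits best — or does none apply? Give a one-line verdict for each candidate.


Technique: conjugate multiplication — neither \sqrt{c \left(-4 + 6\right) + c^{-4 + 6} + 3} nor c converges alone, so rewrite their difference as a conjugate-rationalized quotient first.
- conjugate multiplication: applicable, and directly so.
- dominant-term comparison — this is not a rational comparison of growth rates at infinity.


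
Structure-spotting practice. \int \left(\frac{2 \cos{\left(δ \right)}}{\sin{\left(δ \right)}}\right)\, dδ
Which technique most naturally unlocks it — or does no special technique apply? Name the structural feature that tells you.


Verdict: u-substitution — read it as f(\sin{\left(δ \right)}) times a constant multiple of d(\sin{\left(δ \right)}): one substitution, u = \sin{\left(δ \right)}, finishes it.


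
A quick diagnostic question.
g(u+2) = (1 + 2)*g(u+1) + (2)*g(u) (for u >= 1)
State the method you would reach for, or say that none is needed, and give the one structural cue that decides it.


Verdict: the characteristic-root method — this is the constant-coefficient homogeneous case — the whole solution in u reduces to a polynomial's roots.


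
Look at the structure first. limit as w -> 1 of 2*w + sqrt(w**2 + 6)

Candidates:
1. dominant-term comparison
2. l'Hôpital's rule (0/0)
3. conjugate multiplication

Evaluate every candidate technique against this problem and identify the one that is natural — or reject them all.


Diagnosis: no special technique — the expression is continuous at 1 — substitute and evaluate; no indeterminate form appears.
- dominant-term comparison — this limit is not decided by comparing polynomial growth at infinity.
- l'Hôpital's rule (0/0) — evaluation at the point is determinate, so the rule has nothing to repair.
- conjugate multiplication — the conjugate move applies to radical differences, which this is not.


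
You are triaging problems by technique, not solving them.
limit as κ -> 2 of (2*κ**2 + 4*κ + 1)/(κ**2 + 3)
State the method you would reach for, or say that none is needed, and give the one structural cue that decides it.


Diagnosis: no special technique — no zero denominators, no indeterminate clash at 2 — substitute and read off the value.


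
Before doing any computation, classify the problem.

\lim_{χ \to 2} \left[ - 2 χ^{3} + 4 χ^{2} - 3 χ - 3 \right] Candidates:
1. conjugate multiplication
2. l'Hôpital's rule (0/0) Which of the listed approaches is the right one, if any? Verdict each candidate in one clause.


Verdict: no special technique — the expression is continuous at the evaluation point — substitute directly; no indeterminate form appears.
- conjugate multiplication — there is no infinity-minus-infinity radical difference to rationalize.
- l'Hôpital's rule (0/0): evaluation at the point is determinate, so the rule has nothing to repair.


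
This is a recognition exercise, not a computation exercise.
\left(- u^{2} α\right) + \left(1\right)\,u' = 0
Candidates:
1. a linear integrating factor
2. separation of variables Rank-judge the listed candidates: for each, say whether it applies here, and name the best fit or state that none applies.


Verdict: separation of variables — the derivative equals a pure function of α (namely α) times a pure function of u (namely u^{2}); divide and integrate each side.
- a linear integrating factor: a nonlinear term in the unknown puts this outside the integrating-factor template.
- separation of variables: yes — fits the structure here.


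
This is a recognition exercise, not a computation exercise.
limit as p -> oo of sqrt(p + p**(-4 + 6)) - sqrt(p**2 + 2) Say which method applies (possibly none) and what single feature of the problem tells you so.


Verdict: conjugate multiplication — infinity minus infinity with a radical in play — multiply by the conjugate so the divergences of sqrt(p + p**(-4 + 6)) and sqrt(p**2 + 2) annihilate.


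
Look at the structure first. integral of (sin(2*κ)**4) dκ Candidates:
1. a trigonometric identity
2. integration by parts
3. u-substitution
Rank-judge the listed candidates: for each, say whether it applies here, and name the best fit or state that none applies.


Technique: a trigonometric identity — reduce sin(2*κ)**4 with the power-reduction formula and the integral becomes first-degree trigonometry.
- a trigonometric identity — a fit — the right tool for this form.
- integration by parts: not the fit here: there is no polynomial factor to ladder down — parts can still close the trigonometric product by recursion, though the identity rewrite is the direct route.
- u-substitution: no subexpression of the integrand serves as a whole-integral substitution inner — individual terms may offer their own, but none carries its derivative as a factor of the full integrand; a working change of variable would have to be constructed from outside the expression.


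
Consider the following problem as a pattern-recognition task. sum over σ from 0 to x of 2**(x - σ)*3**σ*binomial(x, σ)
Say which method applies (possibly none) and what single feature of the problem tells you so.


Method: the binomial theorem — terms weighting binomial(x, σ) against matched powers of 3 and 2 reassemble into (3 + 2)^x by the binomial theorem.


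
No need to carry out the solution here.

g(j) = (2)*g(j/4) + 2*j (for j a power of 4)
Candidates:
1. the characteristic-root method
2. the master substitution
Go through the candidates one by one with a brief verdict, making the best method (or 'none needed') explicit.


Verdict: the master substitution — divide-the-index recursion (j/4 inside the call) straightens out once the index is rewritten as 4^m.
- the characteristic-root method: the recursion divides its index rather than shifting it — outside the constant-shift family the root method covers.
- the master substitution — applicable, and directly so.


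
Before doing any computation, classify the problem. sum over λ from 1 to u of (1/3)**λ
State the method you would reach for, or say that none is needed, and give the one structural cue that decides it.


Best approach: the geometric series formula — each summand is the previous one scaled by 1/3; that constant multiplier is itself the geometric structure.


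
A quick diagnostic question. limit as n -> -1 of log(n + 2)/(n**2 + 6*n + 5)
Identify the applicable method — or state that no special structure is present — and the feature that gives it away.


Technique: l'Hôpital's rule (0/0) — the 0/0 form at -1 is the signature situation for l'Hôpital's rule. A first-order expansion at the point is an equally standard path; the rule packages it.


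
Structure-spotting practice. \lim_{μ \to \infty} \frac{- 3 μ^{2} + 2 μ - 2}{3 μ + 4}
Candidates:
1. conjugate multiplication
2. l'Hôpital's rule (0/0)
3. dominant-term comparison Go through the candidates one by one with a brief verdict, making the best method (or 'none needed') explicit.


Verdict: dominant-term comparison — divide by the highest power of μ present: lower-order terms vanish and the dominant ratio remains.
- conjugate multiplication — the conjugate move applies to radical differences, which this is not.
- l'Hôpital's rule (0/0) — viewed as a single quotient this runs to ∞/∞, not the 0/0 clash this candidate addresses; an at-infinity variant of the rule would resolve it, but comparing leading growth reads the answer without differentiating.
- dominant-term comparison — applies; the problem has the shape this method handles.


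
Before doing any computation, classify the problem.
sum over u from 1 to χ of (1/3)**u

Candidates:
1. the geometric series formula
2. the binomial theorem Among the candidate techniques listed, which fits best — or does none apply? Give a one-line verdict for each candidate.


Diagnosis: the geometric series formula — the ratio of consecutive terms is the constant 1/3, independent of the index — a geometric sum.
- the geometric series formula: applies; the problem has the shape this method handles.
- the binomial theorem: no binomial coefficients pair up with complementary powers here.


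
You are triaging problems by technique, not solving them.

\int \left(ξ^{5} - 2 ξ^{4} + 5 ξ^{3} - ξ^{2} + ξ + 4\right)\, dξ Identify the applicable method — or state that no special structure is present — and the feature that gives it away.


Method: no special technique — scan for structure and find none: constant multiples of powers of ξ, integrate directly.


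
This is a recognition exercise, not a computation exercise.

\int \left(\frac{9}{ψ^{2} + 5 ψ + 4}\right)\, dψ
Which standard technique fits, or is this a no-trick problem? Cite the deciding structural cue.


Technique: partial fractions — ψ^{2} + 5 ψ + 4 splits into linear pieces, so the quotient is a sum of simple fractions — decompose before integrating.


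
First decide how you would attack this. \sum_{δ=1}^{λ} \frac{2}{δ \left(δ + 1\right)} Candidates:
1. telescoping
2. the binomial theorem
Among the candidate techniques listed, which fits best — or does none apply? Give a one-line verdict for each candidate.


Verdict: telescoping — integer-spaced poles in \frac{2}{δ \left(δ + 1\right)} are the telescoping signature in disguise.
- telescoping: applicable, and directly so.
- the binomial theorem: the terms lack the binomial-coefficient-weighted complementary-power pattern of an expansion.


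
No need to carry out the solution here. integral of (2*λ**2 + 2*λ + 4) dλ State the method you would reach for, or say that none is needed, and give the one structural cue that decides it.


Diagnosis: no special technique — every term is a constant multiple of a power of λ; term-wise power-rule integration needs no preliminary transformation.


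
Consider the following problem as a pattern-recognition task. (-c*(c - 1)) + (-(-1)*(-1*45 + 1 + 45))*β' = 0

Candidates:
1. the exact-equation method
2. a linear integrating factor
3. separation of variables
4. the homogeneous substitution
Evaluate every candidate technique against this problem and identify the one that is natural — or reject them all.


Verdict: no special technique — solved for the derivative, β never appears on the right — this is a direct integration in c, not a differential-equations problem at heart.
- the exact-equation method: no dependence on the unknown anywhere: exactness is a label without content here.
- a linear integrating factor: the linear template holds only trivially here (the unknown is absent, so the coefficient is zero) — the method is not the natural label.
- separation of variables — separation is only trivially available — with the unknown absent from the slope this is a direct integration, not a separation problem.
- the homogeneous substitution: rescaling both variables together changes the slope, so no ratio substitution collapses it.


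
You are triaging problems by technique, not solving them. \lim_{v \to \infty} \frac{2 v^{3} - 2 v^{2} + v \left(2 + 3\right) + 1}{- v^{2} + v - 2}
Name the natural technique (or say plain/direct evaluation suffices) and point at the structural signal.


Method: dominant-term comparison — at large v only the top-degree terms survive; compare the leading terms and the limit falls out. Viewed as a single quotient this is an ∞/∞ form — an at-infinity application of l'Hôpital's rule would also resolve it; comparing leading growth reads the answer without differentiating.


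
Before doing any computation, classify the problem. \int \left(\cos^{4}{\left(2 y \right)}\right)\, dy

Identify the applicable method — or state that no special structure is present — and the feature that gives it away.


Diagnosis: a trigonometric identity — reduce \cos^{4}{\left(2 y \right)} with the power-reduction formula and the integral becomes first-degree trigonometry.


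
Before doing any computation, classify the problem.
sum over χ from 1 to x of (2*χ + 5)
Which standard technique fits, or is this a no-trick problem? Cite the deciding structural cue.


Best approach: no special technique — Faulhaber territory: sum each constant-multiple power of χ with its closed-form formula, no trick required.


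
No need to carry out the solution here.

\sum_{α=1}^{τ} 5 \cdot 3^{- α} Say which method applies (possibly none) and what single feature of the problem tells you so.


Diagnosis: the geometric series formula — consecutive terms stand in a fixed index-free ratio — the geometric sum formula closes it.


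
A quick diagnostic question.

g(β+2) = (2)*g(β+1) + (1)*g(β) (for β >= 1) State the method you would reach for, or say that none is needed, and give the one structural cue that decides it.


Best approach: the characteristic-root method — every coefficient is a fixed number and the forcing is zero — substitute r^β and read off the root equation.


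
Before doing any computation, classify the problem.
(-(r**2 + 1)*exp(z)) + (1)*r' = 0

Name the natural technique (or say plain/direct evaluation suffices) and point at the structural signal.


Best approach: separation of variables — all dependence on the two variables factors apart, the defining separable shape.


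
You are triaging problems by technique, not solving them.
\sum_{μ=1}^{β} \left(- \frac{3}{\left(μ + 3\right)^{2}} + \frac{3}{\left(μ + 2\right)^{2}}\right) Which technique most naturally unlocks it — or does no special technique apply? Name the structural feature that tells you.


Verdict: telescoping — the generic term is a one-step difference of \frac{3}{\left(μ + 2\right)^{2}}, so partial sums shortcut to endpoint evaluation.


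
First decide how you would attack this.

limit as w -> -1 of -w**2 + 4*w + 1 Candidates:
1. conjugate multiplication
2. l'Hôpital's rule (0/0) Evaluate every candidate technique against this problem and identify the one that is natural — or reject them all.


Verdict: no special technique — nothing blocks direct substitution at -1: plug in and finish.
- conjugate multiplication: there are no radicals in tension whose conjugate would simplify matters.
- l'Hôpital's rule (0/0) — substituting the point produces a determinate value, not a 0 over 0 clash.


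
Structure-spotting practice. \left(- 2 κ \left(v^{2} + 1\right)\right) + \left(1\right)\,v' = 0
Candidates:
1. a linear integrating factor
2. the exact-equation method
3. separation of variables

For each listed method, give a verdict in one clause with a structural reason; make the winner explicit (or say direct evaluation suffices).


Best approach: separation of variables — one side of the product carries the independent variable, the other the unknown — the textbook separation shape.
- a linear integrating factor — the unknown enters nonlinearly (through a power, a denominator, or a transcendental function), which the linear integrating-factor recipe cannot absorb as-is — any repair would come from a preliminary substitution, not the factor.
- the exact-equation method — the mixed-partials test fails on this split — it is not an exact differential as presented.
- separation of variables — a fit — the right tool for this form.


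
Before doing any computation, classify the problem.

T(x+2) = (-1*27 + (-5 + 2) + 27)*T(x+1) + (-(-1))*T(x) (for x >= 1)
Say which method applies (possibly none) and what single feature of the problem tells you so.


Diagnosis: the characteristic-root method — linear, homogeneous, constant coefficients: solutions of the form r^x exist — find the roots of the characteristic polynomial.


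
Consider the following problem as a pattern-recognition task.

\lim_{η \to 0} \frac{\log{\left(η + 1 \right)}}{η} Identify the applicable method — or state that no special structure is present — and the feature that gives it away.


Verdict: l'Hôpital's rule (0/0) — substituting 0 gives 0 over 0; differentiate top and bottom once and re-evaluate. One could equally expand both pieces locally and compare leading terms; the rule does that in one stroke.


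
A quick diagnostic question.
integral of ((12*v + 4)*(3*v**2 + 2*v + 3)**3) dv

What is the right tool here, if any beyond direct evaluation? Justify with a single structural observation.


Method: u-substitution — read it as f(3*v**2 + 2*v + 3) times a constant multiple of d(3*v**2 + 2*v + 3): one substitution, u = 3*v**2 + 2*v + 3, finishes it. Expanding everything out would also get there; the substitution is the systematic route.


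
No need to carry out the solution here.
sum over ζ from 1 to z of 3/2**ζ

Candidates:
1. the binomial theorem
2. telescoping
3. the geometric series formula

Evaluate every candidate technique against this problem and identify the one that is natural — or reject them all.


Method: the geometric series formula — consecutive terms stand in a fixed index-free ratio — the geometric sum formula closes it.
- the binomial theorem: no binomial coefficients pair with matched powers.
- telescoping: in the displayed form, no term reappears at a neighboring index to cancel against.
- the geometric series formula — yes, a natural case for it.


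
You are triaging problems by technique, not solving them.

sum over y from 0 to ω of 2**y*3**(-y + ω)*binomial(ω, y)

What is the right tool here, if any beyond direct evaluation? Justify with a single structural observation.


Diagnosis: the binomial theorem — binomial(ω, y) weighting matched powers of 2 and 3 is the expanded form of (2 + 3)^ω — fold it back up.


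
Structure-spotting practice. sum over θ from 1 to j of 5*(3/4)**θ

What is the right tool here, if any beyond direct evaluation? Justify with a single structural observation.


Best approach: the geometric series formula — term-over-term division gives 3/4 every time — index-free ratio, geometric sum formula applies.


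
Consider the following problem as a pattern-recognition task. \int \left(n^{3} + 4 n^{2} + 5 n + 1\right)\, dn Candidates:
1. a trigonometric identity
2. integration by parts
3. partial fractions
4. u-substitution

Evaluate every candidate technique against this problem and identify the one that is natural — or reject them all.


Best approach: no special technique — scan for structure and find none: constant multiples of powers of n, integrate directly.
- a trigonometric identity: with no trigonometric functions present, identity rewriting has no target.
- integration by parts — splitting off a factor buys nothing — the integrand integrates directly without parts.
- partial fractions — there is no rational-function structure to decompose.
- u-substitution: any workable substitution here is cosmetic — the integrand is already in directly integrable form.


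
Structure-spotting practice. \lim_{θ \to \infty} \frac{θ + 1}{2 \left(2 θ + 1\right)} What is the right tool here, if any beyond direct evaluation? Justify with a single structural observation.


Method: dominant-term comparison — as θ grows, only the highest-degree terms matter — compare leading terms and read the limit off. Viewed as a single quotient this is an ∞/∞ form — an at-infinity application of l'Hôpital's rule would also resolve it; comparing leading growth reads the answer without differentiating.


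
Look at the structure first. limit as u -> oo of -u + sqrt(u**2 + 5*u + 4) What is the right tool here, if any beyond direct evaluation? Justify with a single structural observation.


Best approach: conjugate multiplication — this difference gives up after one conjugate multiplication — the radical structure cancels against its conjugate.


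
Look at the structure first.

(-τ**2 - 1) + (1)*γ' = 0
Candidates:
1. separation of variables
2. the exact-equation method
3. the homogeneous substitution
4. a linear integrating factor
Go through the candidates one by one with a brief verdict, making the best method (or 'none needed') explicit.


Technique: no special technique — with γ absent the equation is not coupled at all: direct integration in τ.
- separation of variables — any separation here is vacuous (nothing depends on the unknown); direct integration is the honest label.
- the exact-equation method — no dependence on the unknown anywhere: exactness is a label without content here.
- the homogeneous substitution — the ratio substitution does not collapse this equation.
- a linear integrating factor: the linear template holds only trivially here (the unknown is absent, so the coefficient is zero) — the method is not the natural label.


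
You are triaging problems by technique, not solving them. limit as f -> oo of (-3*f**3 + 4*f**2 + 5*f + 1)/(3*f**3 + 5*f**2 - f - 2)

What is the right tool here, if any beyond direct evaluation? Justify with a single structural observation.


Technique: dominant-term comparison — divide by the highest power of f present: lower-order terms vanish and the dominant ratio remains. Viewed as a single quotient this is an ∞/∞ form — an at-infinity application of l'Hôpital's rule would also resolve it; comparing leading growth reads the answer without differentiating.


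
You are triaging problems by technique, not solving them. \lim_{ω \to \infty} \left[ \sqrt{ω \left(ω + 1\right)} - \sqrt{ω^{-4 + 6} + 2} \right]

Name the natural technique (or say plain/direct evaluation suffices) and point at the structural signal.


Method: conjugate multiplication — this difference gives up after one conjugate multiplication — the radical structure cancels against its conjugate.


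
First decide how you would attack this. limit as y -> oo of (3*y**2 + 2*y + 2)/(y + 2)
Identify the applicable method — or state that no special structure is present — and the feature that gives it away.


Verdict: dominant-term comparison — divide through by the highest power of y; every lower-order term dies and the dominant terms decide the limit. Viewed as a single quotient this is an ∞/∞ form — an at-infinity application of l'Hôpital's rule would also resolve it; comparing leading growth reads the answer without differentiating.


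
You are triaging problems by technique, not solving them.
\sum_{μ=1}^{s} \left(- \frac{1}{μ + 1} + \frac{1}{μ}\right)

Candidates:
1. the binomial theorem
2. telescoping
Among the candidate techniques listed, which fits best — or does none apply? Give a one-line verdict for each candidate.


Best approach: telescoping — the summand is built as \frac{1}{μ} minus its own successor — adjacent terms annihilate down the line.
- the binomial theorem — the summand does not match any term pattern of an expanded binomial power.
- telescoping: yes — fits the structure here.


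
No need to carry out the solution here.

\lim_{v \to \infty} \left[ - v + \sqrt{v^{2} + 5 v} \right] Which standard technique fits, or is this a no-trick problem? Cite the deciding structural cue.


Method: conjugate multiplication — neither \sqrt{v^{2} + 5 v} nor v converges alone, so rewrite their difference as a conjugate-rationalized quotient first.


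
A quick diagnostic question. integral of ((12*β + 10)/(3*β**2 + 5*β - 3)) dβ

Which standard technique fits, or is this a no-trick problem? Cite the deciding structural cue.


Method: u-substitution — spotting that 12*β + 10 is a constant multiple of the derivative of 3*β**2 + 5*β - 3 is the key observation — substitute u = 3*β**2 + 5*β - 3 and the integral becomes one-dimensional in u.


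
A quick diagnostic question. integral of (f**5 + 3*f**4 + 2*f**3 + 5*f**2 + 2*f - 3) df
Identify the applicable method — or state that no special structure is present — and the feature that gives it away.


Diagnosis: no special technique — scan for structure and find none: constant multiples of powers of f, integrate directly.


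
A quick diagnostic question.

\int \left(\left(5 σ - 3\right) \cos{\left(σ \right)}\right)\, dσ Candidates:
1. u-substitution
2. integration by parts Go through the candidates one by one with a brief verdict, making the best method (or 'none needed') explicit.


Diagnosis: integration by parts — 5 σ - 3 dies after finitely many derivatives while \cos{\left(σ \right)} cycles under integration — the tabular/parts setup.
- u-substitution — no subexpression of the integrand serves as a whole-integral substitution inner — individual terms may offer their own, but none carries its derivative as a factor of the full integrand; a working change of variable would have to be constructed from outside the expression.
- integration by parts — a fit — the right tool for this form.


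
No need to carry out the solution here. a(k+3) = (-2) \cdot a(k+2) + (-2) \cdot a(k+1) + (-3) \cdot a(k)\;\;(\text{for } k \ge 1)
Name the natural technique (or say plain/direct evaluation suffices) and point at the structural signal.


Method: the characteristic-root method — the recurrence is linear and homogeneous with constant coefficients, so the ansatz r^k turns it into a polynomial equation for r.


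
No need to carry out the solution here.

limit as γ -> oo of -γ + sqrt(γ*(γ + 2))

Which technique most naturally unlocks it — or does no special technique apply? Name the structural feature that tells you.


Diagnosis: conjugate multiplication — the ∞ − ∞ radical form is the exact trigger for the conjugate maneuver.


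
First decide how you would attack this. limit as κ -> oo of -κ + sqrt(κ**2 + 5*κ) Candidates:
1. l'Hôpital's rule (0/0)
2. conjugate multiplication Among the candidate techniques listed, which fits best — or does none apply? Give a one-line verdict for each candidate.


Technique: conjugate multiplication — both pieces blow up but their difference is finite; the conjugate trick rationalizes sqrt(κ**2 + 5*κ) - κ.
- l'Hôpital's rule (0/0) — the expression is a difference driving to ∞ − ∞, not a 0/0 quotient — there is no ratio for the rule to differentiate.
- conjugate multiplication: applicable, and directly so.


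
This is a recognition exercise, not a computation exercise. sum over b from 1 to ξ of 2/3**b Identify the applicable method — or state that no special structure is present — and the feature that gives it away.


Method: the geometric series formula — consecutive terms stand in a fixed index-free ratio — the geometric sum formula closes it.


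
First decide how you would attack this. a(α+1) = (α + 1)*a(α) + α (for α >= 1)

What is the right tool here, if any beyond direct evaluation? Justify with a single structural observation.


Diagnosis: a summation factor — the coefficient α + 1 drifts with the index, so no fixed root exists; normalizing by the cumulative product telescopes it.


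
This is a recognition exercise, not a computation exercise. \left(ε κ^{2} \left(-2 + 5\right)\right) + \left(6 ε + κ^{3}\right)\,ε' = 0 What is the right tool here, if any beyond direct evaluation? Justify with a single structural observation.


Verdict: the exact-equation method — equality of cross partials is the green light — assemble the potential function term by term.


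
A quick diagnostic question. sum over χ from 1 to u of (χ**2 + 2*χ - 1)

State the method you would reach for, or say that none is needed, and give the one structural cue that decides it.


Method: no special technique — nothing telescopes and nothing is geometric; polynomial terms in χ sum term by term.


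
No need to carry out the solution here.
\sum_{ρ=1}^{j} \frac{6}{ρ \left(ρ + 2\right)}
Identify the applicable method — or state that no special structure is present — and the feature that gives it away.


Best approach: telescoping — after splitting \frac{6}{ρ \left(ρ + 2\right)} into partial fractions, the pieces are shifted copies of one function and cancel telescopically.


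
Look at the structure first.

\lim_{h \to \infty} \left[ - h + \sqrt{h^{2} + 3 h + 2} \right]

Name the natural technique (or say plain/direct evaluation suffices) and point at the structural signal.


Diagnosis: conjugate multiplication — two divergent pieces with a minus sign between them and a radical in the mix: rationalize \sqrt{h^{2} + 3 h + 2} - h before any limit law applies.


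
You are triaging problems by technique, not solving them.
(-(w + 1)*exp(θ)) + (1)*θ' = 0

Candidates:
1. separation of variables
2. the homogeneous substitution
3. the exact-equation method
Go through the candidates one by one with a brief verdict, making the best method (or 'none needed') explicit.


Diagnosis: separation of variables — the slope splits multiplicatively: w + 1 carrying all w-dependence times exp(θ) carrying all θ-dependence — separate and integrate.
- separation of variables: applicable, and directly so.
- the homogeneous substitution: the slope is not a function of the ratio of the variables alone.
- the exact-equation method: the mixed partial derivatives differ, so the left side is not a total differential.


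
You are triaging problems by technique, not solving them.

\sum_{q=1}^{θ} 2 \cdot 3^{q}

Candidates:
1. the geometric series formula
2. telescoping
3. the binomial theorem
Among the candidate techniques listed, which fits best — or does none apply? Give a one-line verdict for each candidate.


Best approach: the geometric series formula — term-over-term division gives 3 every time — index-free ratio, geometric sum formula applies.
- the geometric series formula: a fit — the right tool for this form.
- telescoping — the summand is not presented as a shifted difference — a telescoping rewrite may exist, but the displayed structure does not offer one.
- the binomial theorem: the summand does not match any term pattern of an expanded binomial power.


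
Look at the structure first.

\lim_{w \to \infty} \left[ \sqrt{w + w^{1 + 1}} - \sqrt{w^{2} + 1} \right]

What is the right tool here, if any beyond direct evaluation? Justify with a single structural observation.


Technique: conjugate multiplication — both pieces blow up but their difference is finite; the conjugate trick rationalizes \sqrt{w + w^{1 + 1}} - \sqrt{w^{2} + 1}.


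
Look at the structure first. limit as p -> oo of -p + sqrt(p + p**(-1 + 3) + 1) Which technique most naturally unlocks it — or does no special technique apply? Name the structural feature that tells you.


Diagnosis: conjugate multiplication — neither sqrt(p + p**(-1 + 3) + 1) nor p converges alone, so rewrite their difference as a conjugate-rationalized quotient first.


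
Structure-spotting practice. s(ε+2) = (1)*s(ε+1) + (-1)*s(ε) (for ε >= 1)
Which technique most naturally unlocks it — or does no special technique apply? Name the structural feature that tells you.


Verdict: the characteristic-root method — the recurrence treats every index alike (constant coefficients, no forcing) — precisely the regime where r^ε trials close it.


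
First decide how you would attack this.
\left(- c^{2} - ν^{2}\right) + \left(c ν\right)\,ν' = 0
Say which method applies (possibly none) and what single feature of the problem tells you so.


Method: the homogeneous substitution — the slope's numerator and denominator share total degree; set v = ν/c and the equation drops to separable form. A Bernoulli rewrite works here as the equation stands — the homogeneous substitution is the more immediate reading.


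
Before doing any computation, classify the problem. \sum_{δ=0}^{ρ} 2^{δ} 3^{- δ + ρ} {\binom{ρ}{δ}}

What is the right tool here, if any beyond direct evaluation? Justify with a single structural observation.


Best approach: the binomial theorem — binomial coefficients against complementary powers of 2 and 3: recognize the binomial expansion and resum.


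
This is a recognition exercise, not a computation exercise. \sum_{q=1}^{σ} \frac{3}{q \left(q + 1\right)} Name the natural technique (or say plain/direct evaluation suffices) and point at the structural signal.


Technique: telescoping — \frac{3}{q \left(q + 1\right)} is a collapsed telescope: expand it into simple fractions to see the cancellation.


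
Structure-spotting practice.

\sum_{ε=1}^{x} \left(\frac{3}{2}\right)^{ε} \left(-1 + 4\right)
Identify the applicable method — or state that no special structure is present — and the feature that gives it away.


Technique: the geometric series formula — term-over-term division gives \frac{3}{2} every time — index-free ratio, geometric sum formula applies.


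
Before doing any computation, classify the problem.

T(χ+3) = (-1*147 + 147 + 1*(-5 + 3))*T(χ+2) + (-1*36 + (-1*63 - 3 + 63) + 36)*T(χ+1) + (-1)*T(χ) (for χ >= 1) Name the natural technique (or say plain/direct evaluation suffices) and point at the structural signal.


Diagnosis: the characteristic-root method — the recurrence is linear and homogeneous with constant coefficients, so the ansatz r^χ turns it into a polynomial equation for r.
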